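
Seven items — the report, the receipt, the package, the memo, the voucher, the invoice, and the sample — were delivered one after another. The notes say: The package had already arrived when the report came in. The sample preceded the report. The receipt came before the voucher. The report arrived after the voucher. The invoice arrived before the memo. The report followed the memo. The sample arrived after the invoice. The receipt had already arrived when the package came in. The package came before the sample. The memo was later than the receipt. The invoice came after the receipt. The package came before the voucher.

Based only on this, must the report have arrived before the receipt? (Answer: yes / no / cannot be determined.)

Tracing the constraints gives the receipt → the package → the report, so the receipt must come before the report.
That means the report cannot be before the receipt.

no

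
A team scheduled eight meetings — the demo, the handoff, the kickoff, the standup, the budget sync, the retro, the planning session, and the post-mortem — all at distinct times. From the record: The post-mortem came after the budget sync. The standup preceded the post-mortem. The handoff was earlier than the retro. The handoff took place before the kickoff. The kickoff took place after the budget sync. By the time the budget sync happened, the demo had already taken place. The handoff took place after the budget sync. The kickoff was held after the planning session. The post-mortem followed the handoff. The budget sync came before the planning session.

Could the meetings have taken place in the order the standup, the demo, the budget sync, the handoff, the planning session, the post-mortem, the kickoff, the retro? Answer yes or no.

yes

Check each stated constraint against the proposed order — e.g. the handoff is ahead of the retro; the standup is ahead of the post-mortem. Every pair is in the required order; nothing is violated.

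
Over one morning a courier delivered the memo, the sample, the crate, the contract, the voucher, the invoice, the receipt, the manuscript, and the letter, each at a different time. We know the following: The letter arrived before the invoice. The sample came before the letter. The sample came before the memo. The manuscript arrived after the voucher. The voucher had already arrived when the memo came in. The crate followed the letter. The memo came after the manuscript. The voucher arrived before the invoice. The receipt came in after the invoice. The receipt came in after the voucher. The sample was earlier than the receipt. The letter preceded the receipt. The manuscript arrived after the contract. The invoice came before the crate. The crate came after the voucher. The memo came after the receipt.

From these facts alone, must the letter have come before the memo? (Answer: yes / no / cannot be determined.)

Chain the constraints: the letter → the receipt → the memo. Each link is directly stated, so the letter comes before the memo.

yes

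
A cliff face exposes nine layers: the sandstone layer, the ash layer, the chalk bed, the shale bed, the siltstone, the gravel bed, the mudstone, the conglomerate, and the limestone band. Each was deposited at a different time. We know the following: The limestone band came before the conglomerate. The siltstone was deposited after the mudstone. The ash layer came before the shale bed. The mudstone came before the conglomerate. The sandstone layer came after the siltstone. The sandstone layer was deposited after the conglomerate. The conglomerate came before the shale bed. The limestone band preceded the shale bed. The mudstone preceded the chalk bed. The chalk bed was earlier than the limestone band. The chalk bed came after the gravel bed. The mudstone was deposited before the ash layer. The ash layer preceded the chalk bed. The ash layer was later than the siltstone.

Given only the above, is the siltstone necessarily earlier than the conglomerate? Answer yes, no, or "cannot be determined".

Chain the constraints: the siltstone → the ash layer → the chalk bed → the limestone band → the conglomerate. Each link is directly stated, so the siltstone comes before the conglomerate.

yes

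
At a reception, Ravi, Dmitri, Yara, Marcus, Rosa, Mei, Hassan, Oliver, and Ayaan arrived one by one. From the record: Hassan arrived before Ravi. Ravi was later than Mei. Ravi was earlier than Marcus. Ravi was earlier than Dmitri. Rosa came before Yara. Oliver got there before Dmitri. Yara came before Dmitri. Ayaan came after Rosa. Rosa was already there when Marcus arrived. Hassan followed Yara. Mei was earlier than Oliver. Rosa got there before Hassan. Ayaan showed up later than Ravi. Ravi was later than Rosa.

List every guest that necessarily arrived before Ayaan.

Hassan, Mei, Ravi, Rosa, Yara

Directly stated before Ayaan: Ravi and Rosa.
Hassan reaches Ayaan via Hassan → Ravi → Ayaan.
Mei reaches Ayaan via Mei → Ravi → Ayaan.
Yara reaches Ayaan via Yara → Hassan → Ravi → Ayaan.
No chain forces Dmitri (or any of the others) ahead of Ayaan.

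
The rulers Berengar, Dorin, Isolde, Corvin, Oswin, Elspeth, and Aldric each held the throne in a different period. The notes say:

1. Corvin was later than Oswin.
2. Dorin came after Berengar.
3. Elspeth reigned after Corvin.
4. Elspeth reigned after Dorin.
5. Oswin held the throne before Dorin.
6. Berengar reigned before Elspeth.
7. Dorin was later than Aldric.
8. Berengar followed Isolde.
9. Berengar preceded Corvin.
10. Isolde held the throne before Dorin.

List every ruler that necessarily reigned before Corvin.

Directly stated before Corvin: Berengar and Oswin.
Isolde reaches Corvin via Isolde → Berengar → Corvin.
No chain forces Elspeth (or any of the others) ahead of Corvin.

Berengar, Isolde, Oswin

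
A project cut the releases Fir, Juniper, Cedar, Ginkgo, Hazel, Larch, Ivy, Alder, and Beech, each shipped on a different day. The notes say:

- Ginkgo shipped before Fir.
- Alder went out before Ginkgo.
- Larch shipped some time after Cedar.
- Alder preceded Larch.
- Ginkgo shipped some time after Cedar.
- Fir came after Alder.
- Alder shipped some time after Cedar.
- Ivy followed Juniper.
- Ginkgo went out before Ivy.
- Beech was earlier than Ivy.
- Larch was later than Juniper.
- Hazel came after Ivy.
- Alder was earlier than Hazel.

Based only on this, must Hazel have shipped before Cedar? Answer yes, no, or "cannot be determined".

no

Tracing the constraints gives Cedar → Alder → Hazel, so Cedar must come before Hazel.
That means Hazel cannot be before Cedar.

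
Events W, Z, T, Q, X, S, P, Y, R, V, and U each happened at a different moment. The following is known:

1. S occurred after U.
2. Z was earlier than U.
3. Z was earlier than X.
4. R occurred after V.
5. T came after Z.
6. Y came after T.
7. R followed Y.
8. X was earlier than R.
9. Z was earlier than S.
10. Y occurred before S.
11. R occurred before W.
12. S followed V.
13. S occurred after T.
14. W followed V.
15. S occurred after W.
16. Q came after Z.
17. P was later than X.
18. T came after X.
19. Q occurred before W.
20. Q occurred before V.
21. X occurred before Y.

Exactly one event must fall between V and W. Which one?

R

Tracing the constraints gives V → R → W, so R sits after V and before W.
No other event is forced both after V and before W.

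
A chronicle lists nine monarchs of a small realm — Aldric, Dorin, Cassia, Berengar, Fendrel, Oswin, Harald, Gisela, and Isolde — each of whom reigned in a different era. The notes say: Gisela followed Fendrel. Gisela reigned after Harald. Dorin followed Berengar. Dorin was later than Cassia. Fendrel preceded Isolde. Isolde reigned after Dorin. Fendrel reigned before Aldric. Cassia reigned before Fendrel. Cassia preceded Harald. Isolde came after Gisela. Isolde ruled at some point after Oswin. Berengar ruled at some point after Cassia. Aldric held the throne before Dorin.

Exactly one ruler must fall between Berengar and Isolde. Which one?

Tracing the constraints gives Berengar → Dorin → Isolde, so Dorin sits after Berengar and before Isolde.
No other ruler is forced both after Berengar and before Isolde.

Dorin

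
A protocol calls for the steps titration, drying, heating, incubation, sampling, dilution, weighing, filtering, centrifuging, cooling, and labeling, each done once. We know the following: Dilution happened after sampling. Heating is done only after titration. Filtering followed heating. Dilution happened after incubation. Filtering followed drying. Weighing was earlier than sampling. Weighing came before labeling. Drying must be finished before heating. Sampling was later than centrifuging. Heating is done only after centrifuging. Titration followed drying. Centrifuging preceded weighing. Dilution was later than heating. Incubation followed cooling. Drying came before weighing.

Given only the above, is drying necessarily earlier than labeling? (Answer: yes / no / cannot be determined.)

yes

Chain the constraints: drying → weighing → labeling. Each link is directly stated, so drying comes before labeling.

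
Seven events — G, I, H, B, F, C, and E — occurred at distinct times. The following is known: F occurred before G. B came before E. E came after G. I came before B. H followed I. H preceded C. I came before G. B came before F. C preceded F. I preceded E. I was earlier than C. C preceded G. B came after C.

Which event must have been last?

Every other event has a chain of constraints placing it before E, so E is last.

E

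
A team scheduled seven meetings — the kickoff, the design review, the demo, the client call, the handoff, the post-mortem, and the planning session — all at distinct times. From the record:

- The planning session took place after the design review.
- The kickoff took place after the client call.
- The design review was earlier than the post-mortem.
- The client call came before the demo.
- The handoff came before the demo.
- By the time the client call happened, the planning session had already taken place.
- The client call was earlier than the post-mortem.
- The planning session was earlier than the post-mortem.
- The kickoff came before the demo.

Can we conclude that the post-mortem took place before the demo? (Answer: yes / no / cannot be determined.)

cannot be determined

No chain of stated constraints runs from the post-mortem to the demo, and none runs from the demo to the post-mortem either.
So the relative order of the post-mortem and the demo is not fixed by the given facts.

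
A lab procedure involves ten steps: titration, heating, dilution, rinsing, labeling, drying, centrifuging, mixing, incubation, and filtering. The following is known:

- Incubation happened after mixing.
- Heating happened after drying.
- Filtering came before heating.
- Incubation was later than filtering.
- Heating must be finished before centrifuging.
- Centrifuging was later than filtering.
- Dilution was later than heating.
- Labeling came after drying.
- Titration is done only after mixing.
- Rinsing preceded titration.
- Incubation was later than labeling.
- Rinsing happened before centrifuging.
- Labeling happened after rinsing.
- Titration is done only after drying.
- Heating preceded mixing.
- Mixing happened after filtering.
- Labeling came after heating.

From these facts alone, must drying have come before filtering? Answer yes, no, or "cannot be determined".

No chain of stated constraints runs from drying to filtering, and none runs from filtering to drying either.
So the relative order of drying and filtering is not fixed by the given facts.

cannot be determined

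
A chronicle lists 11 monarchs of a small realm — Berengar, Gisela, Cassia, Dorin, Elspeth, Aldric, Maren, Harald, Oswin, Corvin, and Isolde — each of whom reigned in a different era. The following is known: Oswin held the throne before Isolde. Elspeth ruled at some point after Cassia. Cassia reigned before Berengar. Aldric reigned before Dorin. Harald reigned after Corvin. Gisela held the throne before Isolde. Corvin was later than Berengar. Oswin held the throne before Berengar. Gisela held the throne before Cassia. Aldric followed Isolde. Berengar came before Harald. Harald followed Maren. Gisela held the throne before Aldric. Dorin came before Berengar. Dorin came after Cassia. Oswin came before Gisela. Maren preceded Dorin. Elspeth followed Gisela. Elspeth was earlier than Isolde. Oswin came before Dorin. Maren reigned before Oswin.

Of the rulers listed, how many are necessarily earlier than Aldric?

6

Directly stated before Aldric: Gisela and Isolde.
Cassia reaches Aldric via Cassia → Elspeth → Isolde → Aldric.
Elspeth reaches Aldric via Elspeth → Isolde → Aldric.
Maren reaches Aldric via Maren → Oswin → Gisela → Aldric.
Likewise Oswin reaches Aldric by chaining the stated constraints.
That's Cassia, Elspeth, Gisela, Isolde, Maren, and Oswin — 6 in all.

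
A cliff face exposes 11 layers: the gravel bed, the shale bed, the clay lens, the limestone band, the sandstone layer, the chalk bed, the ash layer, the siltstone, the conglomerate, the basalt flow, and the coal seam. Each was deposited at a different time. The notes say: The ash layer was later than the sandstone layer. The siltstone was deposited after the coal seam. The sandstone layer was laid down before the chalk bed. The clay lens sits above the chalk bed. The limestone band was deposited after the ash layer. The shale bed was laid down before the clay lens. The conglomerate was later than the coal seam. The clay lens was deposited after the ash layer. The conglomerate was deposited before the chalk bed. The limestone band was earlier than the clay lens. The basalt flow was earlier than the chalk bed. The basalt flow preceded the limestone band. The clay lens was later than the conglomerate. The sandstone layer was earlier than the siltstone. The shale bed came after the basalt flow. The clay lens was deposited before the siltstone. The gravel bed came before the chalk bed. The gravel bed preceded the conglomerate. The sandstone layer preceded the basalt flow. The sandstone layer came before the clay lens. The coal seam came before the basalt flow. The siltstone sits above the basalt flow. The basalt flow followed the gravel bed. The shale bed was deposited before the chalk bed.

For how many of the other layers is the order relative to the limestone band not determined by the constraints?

3

Forced before the limestone band: the ash layer, the basalt flow, the coal seam, the gravel bed, and the sandstone layer; forced after the limestone band: the clay lens and the siltstone.
That leaves the chalk bed, the conglomerate, and the shale bed with no forced order relative to the limestone band — 3.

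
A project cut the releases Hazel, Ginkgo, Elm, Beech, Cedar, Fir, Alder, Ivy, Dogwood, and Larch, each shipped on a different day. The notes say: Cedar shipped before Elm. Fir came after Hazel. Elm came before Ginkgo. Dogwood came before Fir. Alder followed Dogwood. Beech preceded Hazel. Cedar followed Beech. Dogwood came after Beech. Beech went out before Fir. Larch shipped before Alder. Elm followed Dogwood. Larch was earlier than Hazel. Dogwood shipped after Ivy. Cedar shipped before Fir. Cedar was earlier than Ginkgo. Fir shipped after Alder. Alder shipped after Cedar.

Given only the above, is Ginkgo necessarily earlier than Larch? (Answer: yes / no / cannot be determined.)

No chain of stated constraints runs from Ginkgo to Larch, and none runs from Larch to Ginkgo either.
So the relative order of Ginkgo and Larch is not fixed by the given facts.

cannot be determined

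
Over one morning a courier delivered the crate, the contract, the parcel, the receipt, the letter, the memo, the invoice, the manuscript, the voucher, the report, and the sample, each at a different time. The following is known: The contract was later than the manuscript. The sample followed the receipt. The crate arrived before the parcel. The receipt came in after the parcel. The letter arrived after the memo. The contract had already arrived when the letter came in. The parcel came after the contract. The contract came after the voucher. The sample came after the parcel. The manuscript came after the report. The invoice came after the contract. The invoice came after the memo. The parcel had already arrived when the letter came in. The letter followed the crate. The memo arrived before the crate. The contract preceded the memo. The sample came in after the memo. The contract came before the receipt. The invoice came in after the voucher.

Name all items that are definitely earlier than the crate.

Directly stated before the crate: the memo.
The contract reaches the crate via the contract → the memo → the crate.
The manuscript reaches the crate via the manuscript → the contract → the memo → the crate.
The report reaches the crate via the report → the manuscript → the contract → the memo → the crate.
Likewise the voucher reaches the crate by chaining the stated constraints.
No chain forces the letter (or any of the others) ahead of the crate.

the contract, the manuscript, the memo, the report, the voucher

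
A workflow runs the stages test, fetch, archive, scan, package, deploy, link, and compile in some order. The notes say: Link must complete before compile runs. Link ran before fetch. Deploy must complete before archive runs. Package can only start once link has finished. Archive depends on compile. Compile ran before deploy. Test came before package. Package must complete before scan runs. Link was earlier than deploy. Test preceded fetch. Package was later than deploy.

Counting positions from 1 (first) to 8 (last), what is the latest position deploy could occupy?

Deploy must come before archive, package, and scan — 3 stages forced after it.
Everything else can be placed before deploy in some valid order, so deploy can sit as late as position 8 − 3 = 5.

5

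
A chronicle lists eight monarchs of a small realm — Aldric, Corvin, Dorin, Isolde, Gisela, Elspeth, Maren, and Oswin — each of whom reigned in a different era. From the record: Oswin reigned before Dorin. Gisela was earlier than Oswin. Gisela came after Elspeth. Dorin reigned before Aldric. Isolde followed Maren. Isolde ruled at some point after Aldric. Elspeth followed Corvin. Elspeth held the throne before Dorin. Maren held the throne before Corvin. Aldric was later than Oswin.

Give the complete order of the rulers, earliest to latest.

The constraints fix every adjacent pair, so only one ordering works:
Maren → Corvin → Elspeth → Gisela → Oswin → Dorin → Aldric → Isolde.

Maren, Corvin, Elspeth, Gisela, Oswin, Dorin, Aldric, Isolde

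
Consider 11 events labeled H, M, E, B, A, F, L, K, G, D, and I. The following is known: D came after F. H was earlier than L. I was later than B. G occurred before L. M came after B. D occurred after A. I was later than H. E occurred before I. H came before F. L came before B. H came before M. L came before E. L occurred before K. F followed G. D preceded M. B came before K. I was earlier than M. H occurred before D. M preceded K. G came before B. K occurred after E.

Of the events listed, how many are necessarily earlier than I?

Directly stated before I: B, E, and H.
G reaches I via G → B → I.
L reaches I via L → B → I.
That's B, E, G, H, and L — 5 in all.

5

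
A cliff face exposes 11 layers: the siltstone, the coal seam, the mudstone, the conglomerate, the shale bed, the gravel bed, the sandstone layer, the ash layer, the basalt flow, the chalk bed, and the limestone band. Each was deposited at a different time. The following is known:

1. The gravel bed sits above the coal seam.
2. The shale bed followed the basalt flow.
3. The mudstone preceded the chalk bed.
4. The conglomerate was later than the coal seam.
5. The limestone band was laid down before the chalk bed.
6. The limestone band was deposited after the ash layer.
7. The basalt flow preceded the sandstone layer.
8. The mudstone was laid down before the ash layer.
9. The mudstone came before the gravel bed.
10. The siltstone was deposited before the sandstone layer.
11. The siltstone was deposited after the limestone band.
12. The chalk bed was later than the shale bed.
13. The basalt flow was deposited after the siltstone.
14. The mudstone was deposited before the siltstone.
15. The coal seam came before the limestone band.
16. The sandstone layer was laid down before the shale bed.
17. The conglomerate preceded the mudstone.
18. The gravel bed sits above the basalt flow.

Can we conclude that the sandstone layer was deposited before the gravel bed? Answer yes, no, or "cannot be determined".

No chain of stated constraints runs from the sandstone layer to the gravel bed, and none runs from the gravel bed to the sandstone layer either.
So the relative order of the sandstone layer and the gravel bed is not fixed by the given facts.

cannot be determined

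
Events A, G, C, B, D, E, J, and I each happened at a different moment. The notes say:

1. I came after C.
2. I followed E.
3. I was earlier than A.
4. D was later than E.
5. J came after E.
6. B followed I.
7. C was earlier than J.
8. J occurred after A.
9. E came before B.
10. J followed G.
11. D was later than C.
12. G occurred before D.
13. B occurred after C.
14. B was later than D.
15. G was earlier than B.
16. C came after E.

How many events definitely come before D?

3

Directly stated before D: C, E, and G.
That's C, E, and G — 3 in all.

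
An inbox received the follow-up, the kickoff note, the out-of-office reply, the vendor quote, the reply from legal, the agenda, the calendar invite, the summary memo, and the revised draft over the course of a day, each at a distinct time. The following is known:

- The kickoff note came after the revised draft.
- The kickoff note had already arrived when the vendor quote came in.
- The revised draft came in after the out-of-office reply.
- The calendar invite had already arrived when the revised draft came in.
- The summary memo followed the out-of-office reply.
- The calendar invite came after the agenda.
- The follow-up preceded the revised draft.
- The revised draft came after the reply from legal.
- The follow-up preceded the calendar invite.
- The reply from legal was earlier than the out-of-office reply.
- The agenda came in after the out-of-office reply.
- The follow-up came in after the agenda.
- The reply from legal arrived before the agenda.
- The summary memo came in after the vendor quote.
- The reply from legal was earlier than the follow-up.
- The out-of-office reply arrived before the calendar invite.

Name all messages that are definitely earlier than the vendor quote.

Directly stated before the vendor quote: the kickoff note.
The agenda reaches the vendor quote via the agenda → the follow-up → the revised draft → the kickoff note → the vendor quote.
The calendar invite reaches the vendor quote via the calendar invite → the revised draft → the kickoff note → the vendor quote.
The follow-up reaches the vendor quote via the follow-up → the revised draft → the kickoff note → the vendor quote.
Likewise the out-of-office reply, the reply from legal, and the revised draft each reach the vendor quote by chaining the stated constraints.
No chain forces the summary memo ahead of the vendor quote.

the agenda, the calendar invite, the follow-up, the kickoff note, the out-of-office reply, the reply from legal, the revised draft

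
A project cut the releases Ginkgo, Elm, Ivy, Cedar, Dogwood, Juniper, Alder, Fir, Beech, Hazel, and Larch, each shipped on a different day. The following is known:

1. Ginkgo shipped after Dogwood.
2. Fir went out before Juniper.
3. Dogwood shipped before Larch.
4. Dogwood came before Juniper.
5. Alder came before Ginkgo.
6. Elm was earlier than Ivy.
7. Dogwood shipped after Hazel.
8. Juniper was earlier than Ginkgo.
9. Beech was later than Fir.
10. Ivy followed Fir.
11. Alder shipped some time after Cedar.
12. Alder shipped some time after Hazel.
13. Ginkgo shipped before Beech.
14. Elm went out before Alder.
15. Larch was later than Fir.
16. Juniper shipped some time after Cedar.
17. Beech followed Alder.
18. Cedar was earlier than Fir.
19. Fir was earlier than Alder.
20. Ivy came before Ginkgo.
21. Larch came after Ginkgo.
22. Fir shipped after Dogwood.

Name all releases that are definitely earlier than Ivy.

Cedar, Dogwood, Elm, Fir, Hazel

Directly stated before Ivy: Elm and Fir.
Cedar reaches Ivy via Cedar → Fir → Ivy.
Dogwood reaches Ivy via Dogwood → Fir → Ivy.
Hazel reaches Ivy via Hazel → Dogwood → Fir → Ivy.
No chain forces Beech (or any of the others) ahead of Ivy.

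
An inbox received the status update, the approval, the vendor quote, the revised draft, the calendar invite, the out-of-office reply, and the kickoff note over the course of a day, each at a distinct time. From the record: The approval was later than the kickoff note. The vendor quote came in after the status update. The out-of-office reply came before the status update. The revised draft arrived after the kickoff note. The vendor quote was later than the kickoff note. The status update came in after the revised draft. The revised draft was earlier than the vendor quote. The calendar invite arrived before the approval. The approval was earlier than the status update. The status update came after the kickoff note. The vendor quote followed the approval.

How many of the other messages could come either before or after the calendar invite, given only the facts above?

3

Forced after the calendar invite: the approval, the status update, and the vendor quote.
That leaves the kickoff note, the out-of-office reply, and the revised draft with no forced order relative to the calendar invite — 3.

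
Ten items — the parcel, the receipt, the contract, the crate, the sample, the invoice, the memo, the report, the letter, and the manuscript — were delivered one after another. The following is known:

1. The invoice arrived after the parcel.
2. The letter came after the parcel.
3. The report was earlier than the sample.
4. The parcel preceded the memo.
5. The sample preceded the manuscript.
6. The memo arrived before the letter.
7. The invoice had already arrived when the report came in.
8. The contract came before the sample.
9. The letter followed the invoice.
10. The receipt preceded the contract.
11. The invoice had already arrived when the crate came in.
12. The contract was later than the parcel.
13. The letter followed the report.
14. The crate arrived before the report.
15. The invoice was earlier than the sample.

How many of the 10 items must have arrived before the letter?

5

Directly stated before the letter: the invoice, the memo, the parcel, and the report.
The crate reaches the letter via the crate → the report → the letter.
That's the crate, the invoice, the memo, the parcel, and the report — 5 in all.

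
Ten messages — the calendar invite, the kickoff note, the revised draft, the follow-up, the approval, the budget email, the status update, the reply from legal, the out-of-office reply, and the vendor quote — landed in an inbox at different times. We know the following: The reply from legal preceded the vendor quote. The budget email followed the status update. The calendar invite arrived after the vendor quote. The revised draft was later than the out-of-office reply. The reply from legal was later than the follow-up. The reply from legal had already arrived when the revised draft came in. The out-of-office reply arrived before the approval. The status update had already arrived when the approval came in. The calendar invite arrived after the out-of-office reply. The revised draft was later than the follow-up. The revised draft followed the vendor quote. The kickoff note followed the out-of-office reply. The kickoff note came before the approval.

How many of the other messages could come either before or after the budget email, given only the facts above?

Forced before the budget email: the status update.
That leaves the approval, the calendar invite, the follow-up, the kickoff note, the out-of-office reply, the reply from legal, the revised draft, and the vendor quote with no forced order relative to the budget email — 8.

8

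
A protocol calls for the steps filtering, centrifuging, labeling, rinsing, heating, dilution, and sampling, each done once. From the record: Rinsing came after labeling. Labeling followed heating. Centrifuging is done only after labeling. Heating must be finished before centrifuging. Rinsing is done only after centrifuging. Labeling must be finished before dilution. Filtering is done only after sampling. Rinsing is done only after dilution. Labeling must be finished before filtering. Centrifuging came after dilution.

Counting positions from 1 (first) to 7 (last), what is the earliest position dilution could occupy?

3

Heating and labeling must both come before dilution — 2 forced predecessors.
Nothing else is forced ahead of dilution, so its earliest slot is position 2 + 1 = 3.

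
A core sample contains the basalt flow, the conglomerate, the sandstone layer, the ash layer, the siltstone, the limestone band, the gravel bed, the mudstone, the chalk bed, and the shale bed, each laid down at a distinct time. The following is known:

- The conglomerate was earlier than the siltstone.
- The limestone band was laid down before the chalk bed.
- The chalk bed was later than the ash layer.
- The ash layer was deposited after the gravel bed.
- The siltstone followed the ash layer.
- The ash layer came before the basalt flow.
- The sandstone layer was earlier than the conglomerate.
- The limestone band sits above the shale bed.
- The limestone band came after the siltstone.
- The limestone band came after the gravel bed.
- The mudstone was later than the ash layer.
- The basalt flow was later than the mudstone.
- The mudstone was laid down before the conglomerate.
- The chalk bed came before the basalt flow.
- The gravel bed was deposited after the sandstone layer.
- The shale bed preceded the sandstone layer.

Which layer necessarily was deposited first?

The shale bed has a chain of constraints placing it before every other layer, so the shale bed must be first.

the shale bed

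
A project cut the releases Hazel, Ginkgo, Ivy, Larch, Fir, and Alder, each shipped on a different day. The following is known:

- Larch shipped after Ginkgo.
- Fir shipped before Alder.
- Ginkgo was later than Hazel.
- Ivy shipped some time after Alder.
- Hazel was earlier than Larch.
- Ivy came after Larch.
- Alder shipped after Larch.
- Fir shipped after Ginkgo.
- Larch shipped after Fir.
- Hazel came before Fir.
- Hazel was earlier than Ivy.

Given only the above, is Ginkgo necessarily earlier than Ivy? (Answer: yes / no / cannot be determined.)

yes

Chain the constraints: Ginkgo → Larch → Ivy. Each link is directly stated, so Ginkgo comes before Ivy.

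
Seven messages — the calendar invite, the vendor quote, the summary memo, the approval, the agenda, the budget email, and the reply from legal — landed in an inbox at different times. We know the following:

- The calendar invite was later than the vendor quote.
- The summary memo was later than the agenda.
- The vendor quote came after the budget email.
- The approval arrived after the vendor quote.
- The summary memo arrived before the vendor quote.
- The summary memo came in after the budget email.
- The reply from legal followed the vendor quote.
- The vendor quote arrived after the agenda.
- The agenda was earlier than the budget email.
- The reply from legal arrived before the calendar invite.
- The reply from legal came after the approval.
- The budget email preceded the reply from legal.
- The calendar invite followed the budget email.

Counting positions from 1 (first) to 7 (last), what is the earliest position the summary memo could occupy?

3

The agenda and the budget email must both come before the summary memo — 2 forced predecessors.
Nothing else is forced ahead of the summary memo, so its earliest slot is position 2 + 1 = 3.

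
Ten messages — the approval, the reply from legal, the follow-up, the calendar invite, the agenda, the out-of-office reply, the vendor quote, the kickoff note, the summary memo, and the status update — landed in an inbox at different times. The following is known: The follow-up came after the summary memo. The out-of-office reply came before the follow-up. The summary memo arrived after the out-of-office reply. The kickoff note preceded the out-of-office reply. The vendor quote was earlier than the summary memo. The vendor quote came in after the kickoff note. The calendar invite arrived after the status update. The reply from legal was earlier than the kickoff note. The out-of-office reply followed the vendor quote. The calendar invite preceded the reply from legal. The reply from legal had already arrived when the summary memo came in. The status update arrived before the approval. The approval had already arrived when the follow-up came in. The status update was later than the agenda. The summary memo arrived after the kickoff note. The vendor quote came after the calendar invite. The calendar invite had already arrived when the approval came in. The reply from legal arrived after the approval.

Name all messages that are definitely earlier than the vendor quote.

the agenda, the approval, the calendar invite, the kickoff note, the reply from legal, the status update

Directly stated before the vendor quote: the calendar invite and the kickoff note.
The agenda reaches the vendor quote via the agenda → the status update → the calendar invite → the vendor quote.
The approval reaches the vendor quote via the approval → the reply from legal → the kickoff note → the vendor quote.
The reply from legal reaches the vendor quote via the reply from legal → the kickoff note → the vendor quote.
Likewise the status update reaches the vendor quote by chaining the stated constraints.
No chain forces the out-of-office reply (or any of the others) ahead of the vendor quote.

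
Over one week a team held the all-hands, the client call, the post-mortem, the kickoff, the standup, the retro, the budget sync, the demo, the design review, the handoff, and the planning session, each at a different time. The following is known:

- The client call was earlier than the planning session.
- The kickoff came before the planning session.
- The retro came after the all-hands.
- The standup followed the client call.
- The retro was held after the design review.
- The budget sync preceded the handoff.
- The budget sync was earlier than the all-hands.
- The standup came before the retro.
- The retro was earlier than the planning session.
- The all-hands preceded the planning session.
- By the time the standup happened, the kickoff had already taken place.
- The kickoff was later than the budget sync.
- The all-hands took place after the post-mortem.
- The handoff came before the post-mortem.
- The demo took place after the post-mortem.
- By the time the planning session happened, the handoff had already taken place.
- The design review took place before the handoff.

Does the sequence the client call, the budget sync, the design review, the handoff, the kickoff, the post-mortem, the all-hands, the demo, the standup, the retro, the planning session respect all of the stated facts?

yes

Check each stated constraint against the proposed order — e.g. the client call is ahead of the standup; the client call is ahead of the planning session. Every pair is in the required order; nothing is violated.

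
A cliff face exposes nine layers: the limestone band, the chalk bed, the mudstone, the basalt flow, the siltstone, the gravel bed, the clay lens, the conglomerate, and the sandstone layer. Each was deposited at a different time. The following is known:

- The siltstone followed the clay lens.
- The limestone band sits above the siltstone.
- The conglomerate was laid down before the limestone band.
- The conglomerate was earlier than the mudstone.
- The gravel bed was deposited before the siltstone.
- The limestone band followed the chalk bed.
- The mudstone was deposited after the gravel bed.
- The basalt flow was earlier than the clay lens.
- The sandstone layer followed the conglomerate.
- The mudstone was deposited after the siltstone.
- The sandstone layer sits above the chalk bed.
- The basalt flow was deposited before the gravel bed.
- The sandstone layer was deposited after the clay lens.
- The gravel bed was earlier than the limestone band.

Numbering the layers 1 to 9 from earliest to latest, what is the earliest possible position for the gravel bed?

The basalt flow must come before the gravel bed — 1 forced predecessor.
Nothing else is forced ahead of the gravel bed, so its earliest slot is position 1 + 1 = 2.

2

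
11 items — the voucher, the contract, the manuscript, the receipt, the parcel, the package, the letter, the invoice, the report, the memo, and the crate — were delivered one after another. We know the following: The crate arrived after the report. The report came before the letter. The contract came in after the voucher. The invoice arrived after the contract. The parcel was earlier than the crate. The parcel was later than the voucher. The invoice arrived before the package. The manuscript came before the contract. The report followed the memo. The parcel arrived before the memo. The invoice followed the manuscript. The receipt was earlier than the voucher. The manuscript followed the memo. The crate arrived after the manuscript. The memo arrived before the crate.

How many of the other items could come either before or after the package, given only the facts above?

Forced before the package: the contract, the invoice, the manuscript, the memo, the parcel, the receipt, and the voucher.
That leaves the crate, the letter, and the report with no forced order relative to the package — 3.

3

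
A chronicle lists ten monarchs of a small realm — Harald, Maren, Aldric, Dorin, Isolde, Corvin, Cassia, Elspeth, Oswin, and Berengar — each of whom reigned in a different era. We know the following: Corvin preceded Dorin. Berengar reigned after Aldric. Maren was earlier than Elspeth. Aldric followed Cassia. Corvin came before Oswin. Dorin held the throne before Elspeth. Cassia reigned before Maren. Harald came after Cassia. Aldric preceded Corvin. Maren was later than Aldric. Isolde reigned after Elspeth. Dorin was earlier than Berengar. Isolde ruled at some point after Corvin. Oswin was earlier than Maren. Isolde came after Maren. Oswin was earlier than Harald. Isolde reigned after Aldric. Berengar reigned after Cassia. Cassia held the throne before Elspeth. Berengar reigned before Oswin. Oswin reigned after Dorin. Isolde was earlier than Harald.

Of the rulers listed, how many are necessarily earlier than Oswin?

Directly stated before Oswin: Berengar, Corvin, and Dorin.
Aldric reaches Oswin via Aldric → Corvin → Oswin.
Cassia reaches Oswin via Cassia → Berengar → Oswin.
No chain forces Isolde (or any of the others) ahead of Oswin.
That's Aldric, Berengar, Cassia, Corvin, and Dorin — 5 in all.

5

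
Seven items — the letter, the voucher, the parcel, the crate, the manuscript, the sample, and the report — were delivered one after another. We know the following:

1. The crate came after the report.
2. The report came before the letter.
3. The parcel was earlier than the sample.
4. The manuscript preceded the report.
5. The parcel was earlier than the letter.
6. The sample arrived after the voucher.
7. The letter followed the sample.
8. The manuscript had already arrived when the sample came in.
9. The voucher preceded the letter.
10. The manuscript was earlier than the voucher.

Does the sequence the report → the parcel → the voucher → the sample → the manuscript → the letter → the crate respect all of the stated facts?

no

The constraints require the manuscript before the voucher, but in the proposed sequence the voucher appears ahead of the manuscript. That one violation is enough.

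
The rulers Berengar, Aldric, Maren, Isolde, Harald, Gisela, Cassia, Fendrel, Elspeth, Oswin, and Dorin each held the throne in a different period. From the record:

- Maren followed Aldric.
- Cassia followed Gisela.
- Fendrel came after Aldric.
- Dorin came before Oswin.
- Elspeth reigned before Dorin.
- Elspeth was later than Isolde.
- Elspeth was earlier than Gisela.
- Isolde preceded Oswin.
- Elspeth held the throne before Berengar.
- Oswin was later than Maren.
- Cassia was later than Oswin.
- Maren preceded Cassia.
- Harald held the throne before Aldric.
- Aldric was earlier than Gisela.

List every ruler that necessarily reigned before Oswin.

Aldric, Dorin, Elspeth, Harald, Isolde, Maren

Directly stated before Oswin: Dorin, Isolde, and Maren.
Aldric reaches Oswin via Aldric → Maren → Oswin.
Elspeth reaches Oswin via Elspeth → Dorin → Oswin.
Harald reaches Oswin via Harald → Aldric → Maren → Oswin.
No chain forces Gisela (or any of the others) ahead of Oswin.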